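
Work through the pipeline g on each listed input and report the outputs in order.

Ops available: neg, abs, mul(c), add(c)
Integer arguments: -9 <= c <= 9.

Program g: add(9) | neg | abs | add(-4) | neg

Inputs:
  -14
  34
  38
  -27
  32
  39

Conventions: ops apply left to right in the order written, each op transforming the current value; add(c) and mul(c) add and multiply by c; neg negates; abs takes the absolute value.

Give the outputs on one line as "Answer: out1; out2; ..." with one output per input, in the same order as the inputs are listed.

Execution, op by op:
  -14 -> -5 -> 5 -> 5 -> 1 -> -1
  34 -> 43 -> -43 -> 43 -> 39 -> -39
  38 -> 47 -> -47 -> 47 -> 43 -> -43
  -27 -> -18 -> 18 -> 18 -> 14 -> -14
  32 -> 41 -> -41 -> 41 -> 37 -> -37
  39 -> 48 -> -48 -> 48 -> 44 -> -44

-1; -39; -43; -14; -37; -44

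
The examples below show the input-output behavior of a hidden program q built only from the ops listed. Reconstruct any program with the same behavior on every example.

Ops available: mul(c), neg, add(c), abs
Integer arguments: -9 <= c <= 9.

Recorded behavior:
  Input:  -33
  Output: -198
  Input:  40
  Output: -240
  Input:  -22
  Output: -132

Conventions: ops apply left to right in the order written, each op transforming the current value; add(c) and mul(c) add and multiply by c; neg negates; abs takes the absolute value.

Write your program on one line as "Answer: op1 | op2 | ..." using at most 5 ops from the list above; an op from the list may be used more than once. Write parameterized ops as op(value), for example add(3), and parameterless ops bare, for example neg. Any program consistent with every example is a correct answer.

neg | abs | mul(6) | neg

Check, running the answer program on each example:
  -33 -> 33 -> 33 -> 198 -> -198
  40 -> -40 -> 40 -> 240 -> -240
  -22 -> 22 -> 22 -> 132 -> -132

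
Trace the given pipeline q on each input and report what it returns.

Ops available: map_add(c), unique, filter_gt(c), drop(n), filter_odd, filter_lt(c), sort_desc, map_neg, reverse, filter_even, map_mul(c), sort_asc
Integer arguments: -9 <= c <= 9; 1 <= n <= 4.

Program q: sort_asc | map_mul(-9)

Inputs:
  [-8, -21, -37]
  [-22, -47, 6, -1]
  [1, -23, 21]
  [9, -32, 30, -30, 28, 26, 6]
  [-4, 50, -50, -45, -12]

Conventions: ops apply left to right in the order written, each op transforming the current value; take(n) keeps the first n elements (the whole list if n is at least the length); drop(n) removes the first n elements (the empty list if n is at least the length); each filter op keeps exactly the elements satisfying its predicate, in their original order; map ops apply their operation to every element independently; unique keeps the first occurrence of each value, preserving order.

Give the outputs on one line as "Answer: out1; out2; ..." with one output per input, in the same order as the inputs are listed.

[333, 189, 72]; [423, 198, 9, -54]; [207, -9, -189]; [288, 270, -54, -81, -234, -252, -270]; [450, 405, 108, 36, -450]

Execution, op by op:
  [-8, -21, -37] -> [-37, -21, -8] -> [333, 189, 72]
  [-22, -47, 6, -1] -> [-47, -22, -1, 6] -> [423, 198, 9, -54]
  [1, -23, 21] -> [-23, 1, 21] -> [207, -9, -189]
  [9, -32, 30, -30, 28, 26, 6] -> [-32, -30, 6, 9, 26, 28, 30] -> [288, 270, -54, -81, -234, -252, -270]
  [-4, 50, -50, -45, -12] -> [-50, -45, -12, -4, 50] -> [450, 405, 108, 36, -450]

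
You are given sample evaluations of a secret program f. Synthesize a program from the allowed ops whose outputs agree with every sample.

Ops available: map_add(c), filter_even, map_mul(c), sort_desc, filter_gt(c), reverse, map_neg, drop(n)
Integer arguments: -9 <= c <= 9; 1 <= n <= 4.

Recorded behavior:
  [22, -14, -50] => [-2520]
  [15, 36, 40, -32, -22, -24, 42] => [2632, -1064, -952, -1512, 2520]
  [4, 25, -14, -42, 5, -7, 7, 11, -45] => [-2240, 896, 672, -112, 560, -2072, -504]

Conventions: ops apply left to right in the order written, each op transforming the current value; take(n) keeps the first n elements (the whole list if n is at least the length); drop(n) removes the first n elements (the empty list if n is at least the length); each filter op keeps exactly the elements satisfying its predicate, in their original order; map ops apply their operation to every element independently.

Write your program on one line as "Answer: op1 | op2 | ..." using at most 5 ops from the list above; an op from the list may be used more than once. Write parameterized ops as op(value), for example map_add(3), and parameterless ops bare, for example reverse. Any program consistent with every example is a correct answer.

drop(2) | reverse | map_add(5) | map_mul(-8) | map_mul(-7)

Check, running the answer program on each example:
  [22, -14, -50] -> [-50] -> [-50] -> [-45] -> [360] -> [-2520]
  [15, 36, 40, -32, -22, -24, 42] -> [40, -32, -22, -24, 42] -> [42, -24, -22, -32, 40] -> [47, -19, -17, -27, 45] -> [-376, 152, 136, 216, -360] -> [2632, -1064, -952, -1512, 2520]
  [4, 25, -14, -42, 5, -7, 7, 11, -45] -> [-14, -42, 5, -7, 7, 11, -45] -> [-45, 11, 7, -7, 5, -42, -14] -> [-40, 16, 12, -2, 10, -37, -9] -> [320, -128, -96, 16, -80, 296, 72] -> [-2240, 896, 672, -112, 560, -2072, -504]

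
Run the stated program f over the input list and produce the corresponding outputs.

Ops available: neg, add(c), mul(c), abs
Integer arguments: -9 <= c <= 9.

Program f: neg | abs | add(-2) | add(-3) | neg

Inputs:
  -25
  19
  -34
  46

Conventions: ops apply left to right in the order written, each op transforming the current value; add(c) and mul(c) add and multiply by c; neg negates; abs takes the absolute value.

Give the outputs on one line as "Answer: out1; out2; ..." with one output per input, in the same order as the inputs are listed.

Execution, op by op:
  -25 -> 25 -> 25 -> 23 -> 20 -> -20
  19 -> -19 -> 19 -> 17 -> 14 -> -14
  -34 -> 34 -> 34 -> 32 -> 29 -> -29
  46 -> -46 -> 46 -> 44 -> 41 -> -41

-20; -14; -29; -41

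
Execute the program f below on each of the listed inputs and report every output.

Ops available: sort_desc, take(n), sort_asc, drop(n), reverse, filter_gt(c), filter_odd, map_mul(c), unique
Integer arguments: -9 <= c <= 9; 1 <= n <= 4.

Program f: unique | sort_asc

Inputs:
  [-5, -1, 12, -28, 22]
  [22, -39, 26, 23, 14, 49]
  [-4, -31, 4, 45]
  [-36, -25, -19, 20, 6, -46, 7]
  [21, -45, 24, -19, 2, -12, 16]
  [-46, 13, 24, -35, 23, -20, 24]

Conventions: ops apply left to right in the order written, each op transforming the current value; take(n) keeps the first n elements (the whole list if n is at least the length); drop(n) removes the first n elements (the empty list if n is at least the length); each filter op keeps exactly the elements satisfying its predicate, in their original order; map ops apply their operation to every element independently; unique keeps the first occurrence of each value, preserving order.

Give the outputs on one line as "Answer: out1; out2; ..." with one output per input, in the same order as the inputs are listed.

Execution, op by op:
  [-5, -1, 12, -28, 22] -> [-5, -1, 12, -28, 22] -> [-28, -5, -1, 12, 22]
  [22, -39, 26, 23, 14, 49] -> [22, -39, 26, 23, 14, 49] -> [-39, 14, 22, 23, 26, 49]
  [-4, -31, 4, 45] -> [-4, -31, 4, 45] -> [-31, -4, 4, 45]
  [-36, -25, -19, 20, 6, -46, 7] -> [-36, -25, -19, 20, 6, -46, 7] -> [-46, -36, -25, -19, 6, 7, 20]
  [21, -45, 24, -19, 2, -12, 16] -> [21, -45, 24, -19, 2, -12, 16] -> [-45, -19, -12, 2, 16, 21, 24]
  [-46, 13, 24, -35, 23, -20, 24] -> [-46, 13, 24, -35, 23, -20] -> [-46, -35, -20, 13, 23, 24]

[-28, -5, -1, 12, 22]; [-39, 14, 22, 23, 26, 49]; [-31, -4, 4, 45]; [-46, -36, -25, -19, 6, 7, 20]; [-45, -19, -12, 2, 16, 21, 24]; [-46, -35, -20, 13, 23, 24]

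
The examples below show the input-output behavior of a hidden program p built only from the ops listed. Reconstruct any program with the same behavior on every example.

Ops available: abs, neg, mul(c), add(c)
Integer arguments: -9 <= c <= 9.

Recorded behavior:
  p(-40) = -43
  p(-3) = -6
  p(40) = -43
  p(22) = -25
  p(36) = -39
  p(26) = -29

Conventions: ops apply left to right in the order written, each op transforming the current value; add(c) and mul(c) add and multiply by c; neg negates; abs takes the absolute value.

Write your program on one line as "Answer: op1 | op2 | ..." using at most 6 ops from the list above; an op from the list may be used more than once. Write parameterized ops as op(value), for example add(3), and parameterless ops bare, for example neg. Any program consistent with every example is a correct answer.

abs | neg | add(9) | add(-2) | add(-4) | add(-6)

Check, running the answer program on each example:
  -40 -> 40 -> -40 -> -31 -> -33 -> -37 -> -43
  -3 -> 3 -> -3 -> 6 -> 4 -> 0 -> -6
  40 -> 40 -> -40 -> -31 -> -33 -> -37 -> -43
  22 -> 22 -> -22 -> -13 -> -15 -> -19 -> -25
  36 -> 36 -> -36 -> -27 -> -29 -> -33 -> -39
  26 -> 26 -> -26 -> -17 -> -19 -> -23 -> -29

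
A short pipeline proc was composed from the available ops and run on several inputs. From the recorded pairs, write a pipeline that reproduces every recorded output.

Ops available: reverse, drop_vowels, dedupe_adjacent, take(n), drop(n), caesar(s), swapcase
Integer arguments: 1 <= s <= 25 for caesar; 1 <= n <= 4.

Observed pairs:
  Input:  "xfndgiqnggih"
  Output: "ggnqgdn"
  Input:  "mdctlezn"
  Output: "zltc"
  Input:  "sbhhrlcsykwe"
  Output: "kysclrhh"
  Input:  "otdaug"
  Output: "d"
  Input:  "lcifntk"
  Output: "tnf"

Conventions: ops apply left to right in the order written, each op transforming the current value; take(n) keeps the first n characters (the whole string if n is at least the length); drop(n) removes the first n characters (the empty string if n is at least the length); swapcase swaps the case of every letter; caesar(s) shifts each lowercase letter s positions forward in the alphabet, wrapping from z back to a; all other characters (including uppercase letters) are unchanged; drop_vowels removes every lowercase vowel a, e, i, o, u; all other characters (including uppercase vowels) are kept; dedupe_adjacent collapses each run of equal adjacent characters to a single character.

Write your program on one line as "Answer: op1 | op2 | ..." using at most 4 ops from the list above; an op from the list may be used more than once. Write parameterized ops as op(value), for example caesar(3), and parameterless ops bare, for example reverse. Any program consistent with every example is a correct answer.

drop(2) | drop_vowels | reverse | drop(1)

Check, running the answer program on each example:
  "xfndgiqnggih" -> "ndgiqnggih" -> "ndgqnggh" -> "hggnqgdn" -> "ggnqgdn"
  "mdctlezn" -> "ctlezn" -> "ctlzn" -> "nzltc" -> "zltc"
  "sbhhrlcsykwe" -> "hhrlcsykwe" -> "hhrlcsykw" -> "wkysclrhh" -> "kysclrhh"
  "otdaug" -> "daug" -> "dg" -> "gd" -> "d"
  "lcifntk" -> "ifntk" -> "fntk" -> "ktnf" -> "tnf"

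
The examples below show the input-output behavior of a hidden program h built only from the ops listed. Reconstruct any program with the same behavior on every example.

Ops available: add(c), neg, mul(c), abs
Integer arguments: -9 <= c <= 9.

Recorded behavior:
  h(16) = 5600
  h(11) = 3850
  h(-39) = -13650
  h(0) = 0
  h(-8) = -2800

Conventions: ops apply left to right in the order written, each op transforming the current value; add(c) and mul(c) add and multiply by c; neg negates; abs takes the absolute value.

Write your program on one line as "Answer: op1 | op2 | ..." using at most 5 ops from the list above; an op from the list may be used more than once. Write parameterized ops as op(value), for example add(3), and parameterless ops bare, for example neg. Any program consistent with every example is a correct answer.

mul(7) | mul(-5) | mul(-5) | mul(2)

Check, running the answer program on each example:
  16 -> 112 -> -560 -> 2800 -> 5600
  11 -> 77 -> -385 -> 1925 -> 3850
  -39 -> -273 -> 1365 -> -6825 -> -13650
  0 -> 0 -> 0 -> 0 -> 0
  -8 -> -56 -> 280 -> -1400 -> -2800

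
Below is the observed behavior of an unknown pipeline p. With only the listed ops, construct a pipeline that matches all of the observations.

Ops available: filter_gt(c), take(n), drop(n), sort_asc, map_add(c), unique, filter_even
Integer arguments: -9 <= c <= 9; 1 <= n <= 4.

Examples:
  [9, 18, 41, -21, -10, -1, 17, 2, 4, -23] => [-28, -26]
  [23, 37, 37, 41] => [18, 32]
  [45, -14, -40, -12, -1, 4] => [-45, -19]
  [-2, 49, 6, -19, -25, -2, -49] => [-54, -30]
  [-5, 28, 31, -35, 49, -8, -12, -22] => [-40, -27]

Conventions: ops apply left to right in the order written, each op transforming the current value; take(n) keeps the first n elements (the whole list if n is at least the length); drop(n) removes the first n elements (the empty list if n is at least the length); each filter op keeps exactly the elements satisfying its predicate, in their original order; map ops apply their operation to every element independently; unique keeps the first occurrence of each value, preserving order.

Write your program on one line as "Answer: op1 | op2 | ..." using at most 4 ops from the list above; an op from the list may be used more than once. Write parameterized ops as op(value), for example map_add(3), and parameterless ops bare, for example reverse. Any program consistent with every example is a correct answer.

map_add(-5) | unique | sort_asc | take(2)

Check, running the answer program on each example:
  [9, 18, 41, -21, -10, -1, 17, 2, 4, -23] -> [4, 13, 36, -26, -15, -6, 12, -3, -1, -28] -> [4, 13, 36, -26, -15, -6, 12, -3, -1, -28] -> [-28, -26, -15, -6, -3, -1, 4, 12, 13, 36] -> [-28, -26]
  [23, 37, 37, 41] -> [18, 32, 32, 36] -> [18, 32, 36] -> [18, 32, 36] -> [18, 32]
  [45, -14, -40, -12, -1, 4] -> [40, -19, -45, -17, -6, -1] -> [40, -19, -45, -17, -6, -1] -> [-45, -19, -17, -6, -1, 40] -> [-45, -19]
  [-2, 49, 6, -19, -25, -2, -49] -> [-7, 44, 1, -24, -30, -7, -54] -> [-7, 44, 1, -24, -30, -54] -> [-54, -30, -24, -7, 1, 44] -> [-54, -30]
  [-5, 28, 31, -35, 49, -8, -12, -22] -> [-10, 23, 26, -40, 44, -13, -17, -27] -> [-10, 23, 26, -40, 44, -13, -17, -27] -> [-40, -27, -17, -13, -10, 23, 26, 44] -> [-40, -27]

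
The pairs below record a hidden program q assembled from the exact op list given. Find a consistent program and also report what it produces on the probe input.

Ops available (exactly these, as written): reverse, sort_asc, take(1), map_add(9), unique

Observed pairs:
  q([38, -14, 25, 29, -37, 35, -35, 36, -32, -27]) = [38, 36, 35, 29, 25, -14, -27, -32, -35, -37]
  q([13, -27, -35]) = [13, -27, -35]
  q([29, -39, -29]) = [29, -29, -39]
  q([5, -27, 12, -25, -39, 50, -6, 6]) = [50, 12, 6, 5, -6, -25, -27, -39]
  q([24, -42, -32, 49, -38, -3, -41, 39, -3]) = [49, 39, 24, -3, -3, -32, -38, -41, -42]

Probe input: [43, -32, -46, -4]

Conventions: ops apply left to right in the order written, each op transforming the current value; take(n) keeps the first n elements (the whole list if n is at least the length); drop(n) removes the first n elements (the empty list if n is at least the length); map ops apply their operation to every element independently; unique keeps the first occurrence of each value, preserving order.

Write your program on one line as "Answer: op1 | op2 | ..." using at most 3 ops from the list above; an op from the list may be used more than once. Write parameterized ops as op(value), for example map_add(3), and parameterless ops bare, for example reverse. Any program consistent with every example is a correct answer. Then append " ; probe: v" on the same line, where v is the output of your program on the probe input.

sort_asc | reverse ; probe: [43, -4, -32, -46]

Check, running the answer program on each example:
  [38, -14, 25, 29, -37, 35, -35, 36, -32, -27] -> [-37, -35, -32, -27, -14, 25, 29, 35, 36, 38] -> [38, 36, 35, 29, 25, -14, -27, -32, -35, -37]
  [13, -27, -35] -> [-35, -27, 13] -> [13, -27, -35]
  [29, -39, -29] -> [-39, -29, 29] -> [29, -29, -39]
  [5, -27, 12, -25, -39, 50, -6, 6] -> [-39, -27, -25, -6, 5, 6, 12, 50] -> [50, 12, 6, 5, -6, -25, -27, -39]
  [24, -42, -32, 49, -38, -3, -41, 39, -3] -> [-42, -41, -38, -32, -3, -3, 24, 39, 49] -> [49, 39, 24, -3, -3, -32, -38, -41, -42]
  probe: [43, -32, -46, -4] -> [-46, -32, -4, 43] -> [43, -4, -32, -46]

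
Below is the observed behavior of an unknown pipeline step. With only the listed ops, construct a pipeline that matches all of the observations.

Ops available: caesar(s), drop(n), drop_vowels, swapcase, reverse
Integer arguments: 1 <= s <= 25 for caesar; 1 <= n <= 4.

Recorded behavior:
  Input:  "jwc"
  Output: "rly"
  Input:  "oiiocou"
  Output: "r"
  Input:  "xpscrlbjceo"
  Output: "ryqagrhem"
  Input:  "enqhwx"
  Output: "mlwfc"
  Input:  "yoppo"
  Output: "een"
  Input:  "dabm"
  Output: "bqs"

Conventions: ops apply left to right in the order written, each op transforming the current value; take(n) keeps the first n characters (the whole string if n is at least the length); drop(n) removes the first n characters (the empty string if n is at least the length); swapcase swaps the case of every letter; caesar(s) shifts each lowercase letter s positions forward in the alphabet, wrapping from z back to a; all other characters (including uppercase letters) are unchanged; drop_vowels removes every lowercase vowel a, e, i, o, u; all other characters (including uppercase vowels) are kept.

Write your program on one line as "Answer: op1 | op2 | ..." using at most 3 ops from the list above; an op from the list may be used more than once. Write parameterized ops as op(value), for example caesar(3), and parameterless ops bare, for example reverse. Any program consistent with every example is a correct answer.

drop_vowels | caesar(15) | reverse

Check, running the answer program on each example:
  "jwc" -> "jwc" -> "ylr" -> "rly"
  "oiiocou" -> "c" -> "r" -> "r"
  "xpscrlbjceo" -> "xpscrlbjc" -> "mehrgaqyr" -> "ryqagrhem"
  "enqhwx" -> "nqhwx" -> "cfwlm" -> "mlwfc"
  "yoppo" -> "ypp" -> "nee" -> "een"
  "dabm" -> "dbm" -> "sqb" -> "bqs"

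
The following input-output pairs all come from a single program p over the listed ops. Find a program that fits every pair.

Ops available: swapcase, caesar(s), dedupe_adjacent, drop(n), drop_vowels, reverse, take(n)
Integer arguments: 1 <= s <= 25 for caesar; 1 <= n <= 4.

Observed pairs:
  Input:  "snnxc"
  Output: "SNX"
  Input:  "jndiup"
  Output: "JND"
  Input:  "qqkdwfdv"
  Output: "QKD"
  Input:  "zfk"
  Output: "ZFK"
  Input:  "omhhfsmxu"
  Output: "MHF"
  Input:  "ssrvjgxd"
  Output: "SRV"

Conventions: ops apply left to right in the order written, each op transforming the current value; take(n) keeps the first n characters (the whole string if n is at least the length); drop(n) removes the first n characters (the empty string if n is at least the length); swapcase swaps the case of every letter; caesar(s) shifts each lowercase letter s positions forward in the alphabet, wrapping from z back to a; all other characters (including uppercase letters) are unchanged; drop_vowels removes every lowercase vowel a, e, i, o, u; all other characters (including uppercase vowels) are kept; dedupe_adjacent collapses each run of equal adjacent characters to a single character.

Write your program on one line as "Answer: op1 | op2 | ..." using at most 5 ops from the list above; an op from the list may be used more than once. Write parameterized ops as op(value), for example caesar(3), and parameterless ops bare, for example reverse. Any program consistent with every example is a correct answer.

drop_vowels | swapcase | dedupe_adjacent | take(3)

Check, running the answer program on each example:
  "snnxc" -> "snnxc" -> "SNNXC" -> "SNXC" -> "SNX"
  "jndiup" -> "jndp" -> "JNDP" -> "JNDP" -> "JND"
  "qqkdwfdv" -> "qqkdwfdv" -> "QQKDWFDV" -> "QKDWFDV" -> "QKD"
  "zfk" -> "zfk" -> "ZFK" -> "ZFK" -> "ZFK"
  "omhhfsmxu" -> "mhhfsmx" -> "MHHFSMX" -> "MHFSMX" -> "MHF"
  "ssrvjgxd" -> "ssrvjgxd" -> "SSRVJGXD" -> "SRVJGXD" -> "SRV"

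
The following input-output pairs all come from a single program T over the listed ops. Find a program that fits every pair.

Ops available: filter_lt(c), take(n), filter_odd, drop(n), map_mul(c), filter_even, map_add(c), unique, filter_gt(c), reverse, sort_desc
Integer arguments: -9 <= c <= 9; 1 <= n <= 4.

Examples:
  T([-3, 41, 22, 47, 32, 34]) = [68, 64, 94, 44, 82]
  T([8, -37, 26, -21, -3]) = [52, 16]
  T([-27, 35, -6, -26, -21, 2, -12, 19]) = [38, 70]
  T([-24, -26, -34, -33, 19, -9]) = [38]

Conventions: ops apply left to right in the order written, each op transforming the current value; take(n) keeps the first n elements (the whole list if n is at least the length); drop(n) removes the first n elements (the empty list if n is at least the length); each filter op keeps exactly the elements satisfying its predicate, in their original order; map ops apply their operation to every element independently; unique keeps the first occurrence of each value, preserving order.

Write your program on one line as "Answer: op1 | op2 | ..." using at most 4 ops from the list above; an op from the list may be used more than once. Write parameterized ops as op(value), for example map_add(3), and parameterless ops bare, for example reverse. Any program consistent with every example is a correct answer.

map_mul(2) | reverse | filter_gt(7)

Check, running the answer program on each example:
  [-3, 41, 22, 47, 32, 34] -> [-6, 82, 44, 94, 64, 68] -> [68, 64, 94, 44, 82, -6] -> [68, 64, 94, 44, 82]
  [8, -37, 26, -21, -3] -> [16, -74, 52, -42, -6] -> [-6, -42, 52, -74, 16] -> [52, 16]
  [-27, 35, -6, -26, -21, 2, -12, 19] -> [-54, 70, -12, -52, -42, 4, -24, 38] -> [38, -24, 4, -42, -52, -12, 70, -54] -> [38, 70]
  [-24, -26, -34, -33, 19, -9] -> [-48, -52, -68, -66, 38, -18] -> [-18, 38, -66, -68, -52, -48] -> [38]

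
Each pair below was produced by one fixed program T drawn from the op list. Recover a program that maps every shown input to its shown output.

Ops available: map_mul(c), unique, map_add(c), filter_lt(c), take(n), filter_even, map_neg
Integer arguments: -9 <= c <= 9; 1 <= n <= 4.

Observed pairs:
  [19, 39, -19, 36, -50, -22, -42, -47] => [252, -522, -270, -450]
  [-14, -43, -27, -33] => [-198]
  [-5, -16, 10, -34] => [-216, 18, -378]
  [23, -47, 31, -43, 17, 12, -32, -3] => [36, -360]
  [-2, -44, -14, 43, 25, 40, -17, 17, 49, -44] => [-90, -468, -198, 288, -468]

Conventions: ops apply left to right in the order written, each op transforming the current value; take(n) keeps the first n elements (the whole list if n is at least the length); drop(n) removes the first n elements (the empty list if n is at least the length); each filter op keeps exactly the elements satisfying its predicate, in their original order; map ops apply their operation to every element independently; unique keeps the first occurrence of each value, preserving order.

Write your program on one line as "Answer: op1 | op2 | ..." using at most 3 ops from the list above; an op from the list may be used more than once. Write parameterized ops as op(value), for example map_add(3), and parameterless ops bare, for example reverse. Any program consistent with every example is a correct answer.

map_add(-8) | filter_even | map_mul(9)

Check, running the answer program on each example:
  [19, 39, -19, 36, -50, -22, -42, -47] -> [11, 31, -27, 28, -58, -30, -50, -55] -> [28, -58, -30, -50] -> [252, -522, -270, -450]
  [-14, -43, -27, -33] -> [-22, -51, -35, -41] -> [-22] -> [-198]
  [-5, -16, 10, -34] -> [-13, -24, 2, -42] -> [-24, 2, -42] -> [-216, 18, -378]
  [23, -47, 31, -43, 17, 12, -32, -3] -> [15, -55, 23, -51, 9, 4, -40, -11] -> [4, -40] -> [36, -360]
  [-2, -44, -14, 43, 25, 40, -17, 17, 49, -44] -> [-10, -52, -22, 35, 17, 32, -25, 9, 41, -52] -> [-10, -52, -22, 32, -52] -> [-90, -468, -198, 288, -468]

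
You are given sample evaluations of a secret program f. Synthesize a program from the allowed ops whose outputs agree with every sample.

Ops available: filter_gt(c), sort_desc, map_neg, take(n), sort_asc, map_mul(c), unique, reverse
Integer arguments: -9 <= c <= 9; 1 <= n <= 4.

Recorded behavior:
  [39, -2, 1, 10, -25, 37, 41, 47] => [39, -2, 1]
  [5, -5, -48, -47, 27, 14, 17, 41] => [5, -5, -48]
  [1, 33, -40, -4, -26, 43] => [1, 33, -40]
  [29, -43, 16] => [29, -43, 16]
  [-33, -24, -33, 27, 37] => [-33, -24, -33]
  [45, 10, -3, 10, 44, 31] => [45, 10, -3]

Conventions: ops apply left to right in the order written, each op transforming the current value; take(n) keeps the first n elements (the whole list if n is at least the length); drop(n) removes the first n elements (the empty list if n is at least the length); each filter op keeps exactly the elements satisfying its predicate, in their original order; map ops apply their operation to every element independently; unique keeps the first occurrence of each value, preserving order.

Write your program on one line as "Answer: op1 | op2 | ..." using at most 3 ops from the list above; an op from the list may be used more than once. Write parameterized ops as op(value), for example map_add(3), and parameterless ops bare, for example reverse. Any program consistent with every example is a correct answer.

map_neg | take(3) | map_neg

Check, running the answer program on each example:
  [39, -2, 1, 10, -25, 37, 41, 47] -> [-39, 2, -1, -10, 25, -37, -41, -47] -> [-39, 2, -1] -> [39, -2, 1]
  [5, -5, -48, -47, 27, 14, 17, 41] -> [-5, 5, 48, 47, -27, -14, -17, -41] -> [-5, 5, 48] -> [5, -5, -48]
  [1, 33, -40, -4, -26, 43] -> [-1, -33, 40, 4, 26, -43] -> [-1, -33, 40] -> [1, 33, -40]
  [29, -43, 16] -> [-29, 43, -16] -> [-29, 43, -16] -> [29, -43, 16]
  [-33, -24, -33, 27, 37] -> [33, 24, 33, -27, -37] -> [33, 24, 33] -> [-33, -24, -33]
  [45, 10, -3, 10, 44, 31] -> [-45, -10, 3, -10, -44, -31] -> [-45, -10, 3] -> [45, 10, -3]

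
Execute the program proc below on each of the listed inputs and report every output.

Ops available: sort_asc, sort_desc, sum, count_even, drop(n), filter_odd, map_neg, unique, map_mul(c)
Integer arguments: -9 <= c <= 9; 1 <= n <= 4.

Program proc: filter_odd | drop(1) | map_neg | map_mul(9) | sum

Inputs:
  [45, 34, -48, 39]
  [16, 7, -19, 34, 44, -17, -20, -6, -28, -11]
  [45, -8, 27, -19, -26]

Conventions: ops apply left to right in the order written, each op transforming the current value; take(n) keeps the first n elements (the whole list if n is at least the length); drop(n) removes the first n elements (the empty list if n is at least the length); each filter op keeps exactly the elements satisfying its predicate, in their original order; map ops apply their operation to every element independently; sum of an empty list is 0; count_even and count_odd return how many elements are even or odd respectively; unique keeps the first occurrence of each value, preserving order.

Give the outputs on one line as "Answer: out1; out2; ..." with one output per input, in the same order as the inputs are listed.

-351; 423; -72

Execution, op by op:
  [45, 34, -48, 39] -> [45, 39] -> [39] -> [-39] -> [-351] -> -351
  [16, 7, -19, 34, 44, -17, -20, -6, -28, -11] -> [7, -19, -17, -11] -> [-19, -17, -11] -> [19, 17, 11] -> [171, 153, 99] -> 423
  [45, -8, 27, -19, -26] -> [45, 27, -19] -> [27, -19] -> [-27, 19] -> [-243, 171] -> -72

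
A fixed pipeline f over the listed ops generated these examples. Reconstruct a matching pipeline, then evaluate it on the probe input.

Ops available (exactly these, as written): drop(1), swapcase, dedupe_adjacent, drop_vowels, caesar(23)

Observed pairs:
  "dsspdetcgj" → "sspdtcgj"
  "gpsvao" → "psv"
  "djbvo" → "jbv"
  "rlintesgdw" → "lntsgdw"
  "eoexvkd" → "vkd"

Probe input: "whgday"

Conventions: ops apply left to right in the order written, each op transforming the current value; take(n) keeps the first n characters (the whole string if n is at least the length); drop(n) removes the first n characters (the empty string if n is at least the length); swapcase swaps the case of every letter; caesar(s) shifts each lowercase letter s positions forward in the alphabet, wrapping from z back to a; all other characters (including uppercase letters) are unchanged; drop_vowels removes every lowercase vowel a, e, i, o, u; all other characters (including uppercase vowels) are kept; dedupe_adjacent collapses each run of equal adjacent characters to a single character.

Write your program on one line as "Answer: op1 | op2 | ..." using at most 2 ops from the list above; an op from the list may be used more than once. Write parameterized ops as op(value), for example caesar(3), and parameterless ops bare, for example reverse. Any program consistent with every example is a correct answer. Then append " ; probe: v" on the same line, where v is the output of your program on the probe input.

drop_vowels | drop(1) ; probe: "hgdy"

Check, running the answer program on each example:
  "dsspdetcgj" -> "dsspdtcgj" -> "sspdtcgj"
  "gpsvao" -> "gpsv" -> "psv"
  "djbvo" -> "djbv" -> "jbv"
  "rlintesgdw" -> "rlntsgdw" -> "lntsgdw"
  "eoexvkd" -> "xvkd" -> "vkd"
  probe: "whgday" -> "whgdy" -> "hgdy"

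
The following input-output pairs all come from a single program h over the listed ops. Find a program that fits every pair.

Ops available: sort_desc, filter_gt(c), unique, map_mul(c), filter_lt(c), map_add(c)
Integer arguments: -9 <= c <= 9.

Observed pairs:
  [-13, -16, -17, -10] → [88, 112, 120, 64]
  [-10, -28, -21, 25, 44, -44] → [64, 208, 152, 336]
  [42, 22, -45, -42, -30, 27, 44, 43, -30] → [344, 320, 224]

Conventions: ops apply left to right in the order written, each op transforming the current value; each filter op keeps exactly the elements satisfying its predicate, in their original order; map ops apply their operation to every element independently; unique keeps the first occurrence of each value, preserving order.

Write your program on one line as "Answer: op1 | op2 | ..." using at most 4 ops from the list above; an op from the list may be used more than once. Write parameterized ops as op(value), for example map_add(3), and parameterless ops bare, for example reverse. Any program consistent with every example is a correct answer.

unique | map_add(2) | filter_lt(5) | map_mul(-8)

Check, running the answer program on each example:
  [-13, -16, -17, -10] -> [-13, -16, -17, -10] -> [-11, -14, -15, -8] -> [-11, -14, -15, -8] -> [88, 112, 120, 64]
  [-10, -28, -21, 25, 44, -44] -> [-10, -28, -21, 25, 44, -44] -> [-8, -26, -19, 27, 46, -42] -> [-8, -26, -19, -42] -> [64, 208, 152, 336]
  [42, 22, -45, -42, -30, 27, 44, 43, -30] -> [42, 22, -45, -42, -30, 27, 44, 43] -> [44, 24, -43, -40, -28, 29, 46, 45] -> [-43, -40, -28] -> [344, 320, 224]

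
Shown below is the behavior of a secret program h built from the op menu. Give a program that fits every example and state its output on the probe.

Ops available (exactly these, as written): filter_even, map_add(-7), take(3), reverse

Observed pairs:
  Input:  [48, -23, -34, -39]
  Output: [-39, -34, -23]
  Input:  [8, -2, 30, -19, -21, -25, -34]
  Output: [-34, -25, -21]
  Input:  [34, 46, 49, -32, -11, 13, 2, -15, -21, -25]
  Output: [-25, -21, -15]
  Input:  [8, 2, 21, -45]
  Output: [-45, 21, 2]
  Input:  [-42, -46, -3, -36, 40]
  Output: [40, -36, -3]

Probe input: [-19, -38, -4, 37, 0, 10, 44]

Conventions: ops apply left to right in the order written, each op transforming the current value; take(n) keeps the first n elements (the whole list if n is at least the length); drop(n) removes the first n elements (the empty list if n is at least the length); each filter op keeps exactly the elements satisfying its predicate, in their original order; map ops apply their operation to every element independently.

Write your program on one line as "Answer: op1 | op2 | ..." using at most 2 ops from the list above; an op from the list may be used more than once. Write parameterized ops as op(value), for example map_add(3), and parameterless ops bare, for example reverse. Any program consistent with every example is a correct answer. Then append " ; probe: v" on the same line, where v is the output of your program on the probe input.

reverse | take(3) ; probe: [44, 10, 0]

Check, running the answer program on each example:
  [48, -23, -34, -39] -> [-39, -34, -23, 48] -> [-39, -34, -23]
  [8, -2, 30, -19, -21, -25, -34] -> [-34, -25, -21, -19, 30, -2, 8] -> [-34, -25, -21]
  [34, 46, 49, -32, -11, 13, 2, -15, -21, -25] -> [-25, -21, -15, 2, 13, -11, -32, 49, 46, 34] -> [-25, -21, -15]
  [8, 2, 21, -45] -> [-45, 21, 2, 8] -> [-45, 21, 2]
  [-42, -46, -3, -36, 40] -> [40, -36, -3, -46, -42] -> [40, -36, -3]
  probe: [-19, -38, -4, 37, 0, 10, 44] -> [44, 10, 0, 37, -4, -38, -19] -> [44, 10, 0]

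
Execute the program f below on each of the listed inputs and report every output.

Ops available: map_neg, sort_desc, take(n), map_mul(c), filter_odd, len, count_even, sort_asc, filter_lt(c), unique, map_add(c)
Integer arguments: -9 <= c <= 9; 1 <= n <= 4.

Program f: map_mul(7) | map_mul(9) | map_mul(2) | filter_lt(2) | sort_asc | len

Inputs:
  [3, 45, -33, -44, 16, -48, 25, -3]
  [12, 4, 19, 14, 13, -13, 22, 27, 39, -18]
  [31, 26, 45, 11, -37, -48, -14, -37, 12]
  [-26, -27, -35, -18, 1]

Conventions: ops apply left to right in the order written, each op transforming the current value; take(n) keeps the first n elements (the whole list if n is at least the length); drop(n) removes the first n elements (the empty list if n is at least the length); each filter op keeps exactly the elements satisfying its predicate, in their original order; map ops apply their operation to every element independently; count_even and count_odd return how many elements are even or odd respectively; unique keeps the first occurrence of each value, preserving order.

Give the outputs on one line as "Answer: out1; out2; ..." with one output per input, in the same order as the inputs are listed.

Execution, op by op:
  [3, 45, -33, -44, 16, -48, 25, -3] -> [21, 315, -231, -308, 112, -336, 175, -21] -> [189, 2835, -2079, -2772, 1008, -3024, 1575, -189] -> [378, 5670, -4158, -5544, 2016, -6048, 3150, -378] -> [-4158, -5544, -6048, -378] -> [-6048, -5544, -4158, -378] -> 4
  [12, 4, 19, 14, 13, -13, 22, 27, 39, -18] -> [84, 28, 133, 98, 91, -91, 154, 189, 273, -126] -> [756, 252, 1197, 882, 819, -819, 1386, 1701, 2457, -1134] -> [1512, 504, 2394, 1764, 1638, -1638, 2772, 3402, 4914, -2268] -> [-1638, -2268] -> [-2268, -1638] -> 2
  [31, 26, 45, 11, -37, -48, -14, -37, 12] -> [217, 182, 315, 77, -259, -336, -98, -259, 84] -> [1953, 1638, 2835, 693, -2331, -3024, -882, -2331, 756] -> [3906, 3276, 5670, 1386, -4662, -6048, -1764, -4662, 1512] -> [-4662, -6048, -1764, -4662] -> [-6048, -4662, -4662, -1764] -> 4
  [-26, -27, -35, -18, 1] -> [-182, -189, -245, -126, 7] -> [-1638, -1701, -2205, -1134, 63] -> [-3276, -3402, -4410, -2268, 126] -> [-3276, -3402, -4410, -2268] -> [-4410, -3402, -3276, -2268] -> 4

4; 2; 4; 4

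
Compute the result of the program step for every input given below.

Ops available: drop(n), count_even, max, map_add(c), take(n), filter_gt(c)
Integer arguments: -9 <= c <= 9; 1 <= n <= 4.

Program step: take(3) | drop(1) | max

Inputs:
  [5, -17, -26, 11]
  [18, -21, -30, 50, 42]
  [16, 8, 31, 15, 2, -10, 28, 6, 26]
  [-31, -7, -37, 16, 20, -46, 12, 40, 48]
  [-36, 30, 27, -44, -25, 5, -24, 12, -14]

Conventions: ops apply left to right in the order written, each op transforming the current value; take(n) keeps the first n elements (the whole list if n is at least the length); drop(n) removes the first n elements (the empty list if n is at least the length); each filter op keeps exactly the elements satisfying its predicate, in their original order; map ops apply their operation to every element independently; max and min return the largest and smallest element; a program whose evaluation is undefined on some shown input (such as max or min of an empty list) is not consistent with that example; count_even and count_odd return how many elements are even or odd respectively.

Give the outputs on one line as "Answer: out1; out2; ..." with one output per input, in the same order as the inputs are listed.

Execution, op by op:
  [5, -17, -26, 11] -> [5, -17, -26] -> [-17, -26] -> -17
  [18, -21, -30, 50, 42] -> [18, -21, -30] -> [-21, -30] -> -21
  [16, 8, 31, 15, 2, -10, 28, 6, 26] -> [16, 8, 31] -> [8, 31] -> 31
  [-31, -7, -37, 16, 20, -46, 12, 40, 48] -> [-31, -7, -37] -> [-7, -37] -> -7
  [-36, 30, 27, -44, -25, 5, -24, 12, -14] -> [-36, 30, 27] -> [30, 27] -> 30

-17; -21; 31; -7; 30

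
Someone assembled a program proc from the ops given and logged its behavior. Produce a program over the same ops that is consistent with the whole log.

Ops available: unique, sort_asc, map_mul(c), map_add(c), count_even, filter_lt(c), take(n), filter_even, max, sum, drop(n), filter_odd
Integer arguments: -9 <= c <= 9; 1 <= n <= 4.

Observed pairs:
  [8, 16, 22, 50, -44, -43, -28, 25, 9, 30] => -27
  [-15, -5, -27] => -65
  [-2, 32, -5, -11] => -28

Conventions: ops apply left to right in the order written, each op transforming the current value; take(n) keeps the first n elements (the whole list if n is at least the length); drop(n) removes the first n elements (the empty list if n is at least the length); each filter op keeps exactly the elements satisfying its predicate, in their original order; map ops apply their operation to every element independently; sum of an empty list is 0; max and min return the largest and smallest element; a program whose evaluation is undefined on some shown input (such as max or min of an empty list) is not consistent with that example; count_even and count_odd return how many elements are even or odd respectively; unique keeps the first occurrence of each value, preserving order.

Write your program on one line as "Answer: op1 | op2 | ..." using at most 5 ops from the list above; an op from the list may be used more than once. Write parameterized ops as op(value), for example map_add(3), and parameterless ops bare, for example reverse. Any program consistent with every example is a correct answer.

map_add(2) | filter_odd | map_add(-8) | sum

Check, running the answer program on each example:
  [8, 16, 22, 50, -44, -43, -28, 25, 9, 30] -> [10, 18, 24, 52, -42, -41, -26, 27, 11, 32] -> [-41, 27, 11] -> [-49, 19, 3] -> -27
  [-15, -5, -27] -> [-13, -3, -25] -> [-13, -3, -25] -> [-21, -11, -33] -> -65
  [-2, 32, -5, -11] -> [0, 34, -3, -9] -> [-3, -9] -> [-11, -17] -> -28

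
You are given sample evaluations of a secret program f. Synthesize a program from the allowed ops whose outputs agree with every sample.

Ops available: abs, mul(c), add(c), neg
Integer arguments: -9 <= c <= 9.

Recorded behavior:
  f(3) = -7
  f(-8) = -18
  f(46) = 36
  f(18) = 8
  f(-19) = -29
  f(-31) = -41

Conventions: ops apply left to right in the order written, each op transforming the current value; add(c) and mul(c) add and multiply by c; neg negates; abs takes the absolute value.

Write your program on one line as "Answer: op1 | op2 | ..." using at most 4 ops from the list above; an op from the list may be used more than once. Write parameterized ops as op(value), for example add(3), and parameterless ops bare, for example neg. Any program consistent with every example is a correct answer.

add(-8) | add(-3) | add(6) | add(-5)

Check, running the answer program on each example:
  3 -> -5 -> -8 -> -2 -> -7
  -8 -> -16 -> -19 -> -13 -> -18
  46 -> 38 -> 35 -> 41 -> 36
  18 -> 10 -> 7 -> 13 -> 8
  -19 -> -27 -> -30 -> -24 -> -29
  -31 -> -39 -> -42 -> -36 -> -41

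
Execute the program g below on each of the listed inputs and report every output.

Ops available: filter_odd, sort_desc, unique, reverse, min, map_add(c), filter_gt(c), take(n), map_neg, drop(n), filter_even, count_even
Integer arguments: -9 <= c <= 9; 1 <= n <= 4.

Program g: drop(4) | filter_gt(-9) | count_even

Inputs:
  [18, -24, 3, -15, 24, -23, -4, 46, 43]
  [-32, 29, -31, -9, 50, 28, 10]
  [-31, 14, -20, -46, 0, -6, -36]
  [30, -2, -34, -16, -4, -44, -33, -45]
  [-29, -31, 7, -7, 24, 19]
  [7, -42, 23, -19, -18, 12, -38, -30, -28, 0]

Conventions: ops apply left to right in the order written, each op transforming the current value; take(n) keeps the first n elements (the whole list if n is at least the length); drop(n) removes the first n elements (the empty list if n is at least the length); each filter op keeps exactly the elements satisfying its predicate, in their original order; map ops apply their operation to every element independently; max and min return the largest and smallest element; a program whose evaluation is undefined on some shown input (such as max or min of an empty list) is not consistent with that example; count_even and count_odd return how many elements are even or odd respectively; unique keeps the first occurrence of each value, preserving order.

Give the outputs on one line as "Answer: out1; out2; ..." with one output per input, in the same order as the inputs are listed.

3; 3; 2; 1; 1; 2

Execution, op by op:
  [18, -24, 3, -15, 24, -23, -4, 46, 43] -> [24, -23, -4, 46, 43] -> [24, -4, 46, 43] -> 3
  [-32, 29, -31, -9, 50, 28, 10] -> [50, 28, 10] -> [50, 28, 10] -> 3
  [-31, 14, -20, -46, 0, -6, -36] -> [0, -6, -36] -> [0, -6] -> 2
  [30, -2, -34, -16, -4, -44, -33, -45] -> [-4, -44, -33, -45] -> [-4] -> 1
  [-29, -31, 7, -7, 24, 19] -> [24, 19] -> [24, 19] -> 1
  [7, -42, 23, -19, -18, 12, -38, -30, -28, 0] -> [-18, 12, -38, -30, -28, 0] -> [12, 0] -> 2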